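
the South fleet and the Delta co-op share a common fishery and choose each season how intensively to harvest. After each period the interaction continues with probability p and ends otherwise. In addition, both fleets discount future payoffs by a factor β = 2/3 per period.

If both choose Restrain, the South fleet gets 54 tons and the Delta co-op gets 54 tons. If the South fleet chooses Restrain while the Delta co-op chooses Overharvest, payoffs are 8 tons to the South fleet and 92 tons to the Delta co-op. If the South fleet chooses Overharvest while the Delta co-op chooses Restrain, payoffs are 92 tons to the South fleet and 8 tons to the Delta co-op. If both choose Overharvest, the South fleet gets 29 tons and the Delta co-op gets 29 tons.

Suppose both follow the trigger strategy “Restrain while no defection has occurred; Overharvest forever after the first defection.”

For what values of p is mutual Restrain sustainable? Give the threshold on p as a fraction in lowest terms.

Expected continuation weight on next period's payoff is β·p = 2/3·p, which plays the role of the discount factor.
Cooperation requires 2/3·p ≥ (92−54)/(92−29) = 38/63, hence p ≥ 19/21.

19/21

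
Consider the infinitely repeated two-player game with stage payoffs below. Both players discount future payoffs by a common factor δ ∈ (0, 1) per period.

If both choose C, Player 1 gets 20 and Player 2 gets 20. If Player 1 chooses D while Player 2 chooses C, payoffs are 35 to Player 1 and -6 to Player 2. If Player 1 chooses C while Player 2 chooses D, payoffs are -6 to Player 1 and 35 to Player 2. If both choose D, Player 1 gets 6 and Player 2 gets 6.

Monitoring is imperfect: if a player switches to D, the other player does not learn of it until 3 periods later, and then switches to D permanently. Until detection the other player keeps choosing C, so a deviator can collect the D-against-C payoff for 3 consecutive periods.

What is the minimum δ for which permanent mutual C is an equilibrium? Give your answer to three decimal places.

The best deviation is to choose D for all 3 undetected periods, earning 35 each, then 6 forever once detected.
Deviation value: 35(1−δ^3)/(1−δ) + 6δ^3/(1−δ); cooperation value: 20/(1−δ).
IC: 20 ≥ 35(1−δ^3) + 6δ^3 = 35 − 29δ^3.
So δ^3 ≥ 15/29, giving δ ≥ (15/29)^(1/3) ≈ 0.803.

0.803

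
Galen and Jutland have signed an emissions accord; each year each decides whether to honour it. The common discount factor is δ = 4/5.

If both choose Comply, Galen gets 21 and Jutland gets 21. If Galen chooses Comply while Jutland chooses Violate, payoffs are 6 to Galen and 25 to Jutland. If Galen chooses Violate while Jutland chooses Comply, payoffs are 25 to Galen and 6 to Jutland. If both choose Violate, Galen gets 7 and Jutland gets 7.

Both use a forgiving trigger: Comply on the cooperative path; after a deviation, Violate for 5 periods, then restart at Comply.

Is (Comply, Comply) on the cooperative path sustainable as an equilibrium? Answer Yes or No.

Comparing payoff streams over the 6 periods until play realigns: cooperate → 21(1+δ+…+δ^5); deviate → 25 + 7(δ+…+δ^5).
Cooperation is sustained iff (21−7)(δ+…+δ^5) ≥ 25−21.
δ+…+δ^5 = 4/5·(1−(4/5)^5)/(1−4/5) = 2.6893, and (25−21)/(21−7) = 0.2857.
2.6893 ≥ 0.2857, so cooperation is sustainable.

Yes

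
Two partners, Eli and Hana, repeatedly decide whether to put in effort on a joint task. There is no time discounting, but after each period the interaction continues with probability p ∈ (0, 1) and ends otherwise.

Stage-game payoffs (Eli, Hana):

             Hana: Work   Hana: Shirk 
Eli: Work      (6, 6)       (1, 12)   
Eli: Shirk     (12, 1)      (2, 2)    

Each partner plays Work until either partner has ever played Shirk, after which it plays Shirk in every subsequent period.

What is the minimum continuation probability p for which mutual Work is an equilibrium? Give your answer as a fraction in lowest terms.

With no time discounting, the continuation probability p plays the role of the discount factor.
Grim-trigger IC: 6/(1−p) ≥ 12 + 2p/(1−p) ⇒ p ≥ (12−6)/(12−2) = 3/5.

3/5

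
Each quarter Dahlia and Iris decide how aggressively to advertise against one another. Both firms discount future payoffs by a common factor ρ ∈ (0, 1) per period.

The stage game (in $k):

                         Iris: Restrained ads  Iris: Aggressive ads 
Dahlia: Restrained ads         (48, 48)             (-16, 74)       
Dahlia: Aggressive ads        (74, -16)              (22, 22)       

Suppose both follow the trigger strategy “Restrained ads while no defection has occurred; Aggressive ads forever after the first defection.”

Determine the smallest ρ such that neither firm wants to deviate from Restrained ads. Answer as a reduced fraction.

1/2

Under grim trigger the critical discount factor is (T−C)/(T−P) with T = 74, C = 48, P = 22.
ρ* = (74−48)/(74−22) = 26/52 = 1/2.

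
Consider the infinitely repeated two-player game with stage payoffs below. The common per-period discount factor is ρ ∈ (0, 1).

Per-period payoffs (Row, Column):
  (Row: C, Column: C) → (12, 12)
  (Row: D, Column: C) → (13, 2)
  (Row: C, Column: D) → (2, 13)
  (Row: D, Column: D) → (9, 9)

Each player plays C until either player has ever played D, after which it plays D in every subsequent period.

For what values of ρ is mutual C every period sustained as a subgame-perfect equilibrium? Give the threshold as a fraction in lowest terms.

Under grim trigger the critical discount factor is (T−C)/(T−P) with T = 13, C = 12, P = 9.
ρ* = (13−12)/(13−9) = 1/4.

1/4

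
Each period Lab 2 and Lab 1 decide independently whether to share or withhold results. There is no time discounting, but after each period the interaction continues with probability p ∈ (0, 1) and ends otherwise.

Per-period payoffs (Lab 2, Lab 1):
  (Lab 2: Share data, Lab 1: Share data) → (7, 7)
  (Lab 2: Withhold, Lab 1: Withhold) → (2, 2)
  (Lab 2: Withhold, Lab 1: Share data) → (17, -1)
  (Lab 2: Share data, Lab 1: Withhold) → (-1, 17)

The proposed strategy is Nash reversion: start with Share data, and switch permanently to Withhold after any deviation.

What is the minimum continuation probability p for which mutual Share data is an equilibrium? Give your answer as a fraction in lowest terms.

Expected cooperation value is 7 + p·7 + p²·7 + … = 7/(1−p); deviation gives 17 + p·2/(1−p).
7 ≥ 17(1−p) + 2p ⇒ 15p ≥ 10 ⇒ p ≥ 10/15 = 2/3.

2/3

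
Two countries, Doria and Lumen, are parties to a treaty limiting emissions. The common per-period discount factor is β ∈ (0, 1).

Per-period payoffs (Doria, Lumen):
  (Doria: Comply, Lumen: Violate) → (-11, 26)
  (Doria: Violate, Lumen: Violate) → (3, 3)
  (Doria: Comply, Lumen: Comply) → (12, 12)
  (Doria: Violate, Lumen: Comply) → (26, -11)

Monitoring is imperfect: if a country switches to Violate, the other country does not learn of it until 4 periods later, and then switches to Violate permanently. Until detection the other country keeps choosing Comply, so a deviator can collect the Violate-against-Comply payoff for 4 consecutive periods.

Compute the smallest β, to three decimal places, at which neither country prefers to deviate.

A deviator earns 26 for 4 periods, then 3 forever; cooperating earns 12 forever. Multiplying the IC by (1−β):
12 ≥ 26(1−β^4) + 3β^4, so 23·β^4 ≥ 14 and β^4 ≥ 14/23.
β ≥ (14/23)^(1/4) ≈ 0.883.

0.883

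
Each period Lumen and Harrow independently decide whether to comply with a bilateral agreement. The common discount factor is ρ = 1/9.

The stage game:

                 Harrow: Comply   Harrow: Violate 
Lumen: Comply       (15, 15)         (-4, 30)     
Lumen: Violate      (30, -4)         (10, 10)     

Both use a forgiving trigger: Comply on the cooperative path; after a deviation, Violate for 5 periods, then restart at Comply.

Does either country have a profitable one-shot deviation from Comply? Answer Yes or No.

Yes

A one-shot deviation gives 30 now, then 10 for 5 periods, then back to 15.
Gain from deviating: (30−15) today; loss: (15−10) in each of the next 5 periods.
No-deviation condition: (15−10)(ρ+…+ρ^5) ≥ 30−15, i.e. ρ+…+ρ^5 ≥ 3.
At ρ = 1/9: ρ+…+ρ^5 = 0.1250 < 3.0000.
So cooperation is not sustainable.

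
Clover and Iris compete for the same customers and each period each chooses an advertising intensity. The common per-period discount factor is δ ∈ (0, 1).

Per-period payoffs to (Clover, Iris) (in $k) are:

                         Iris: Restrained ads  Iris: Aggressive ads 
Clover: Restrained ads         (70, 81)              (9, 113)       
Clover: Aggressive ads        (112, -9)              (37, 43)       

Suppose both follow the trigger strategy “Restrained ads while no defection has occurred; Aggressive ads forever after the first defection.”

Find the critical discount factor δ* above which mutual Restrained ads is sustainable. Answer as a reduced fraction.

Clover's threshold: (112−70)/(112−37) = 14/25.
Iris's threshold: (113−81)/(113−43) = 16/35.
14/25 > 16/35, so Clover binds and δ* = 14/25.

14/25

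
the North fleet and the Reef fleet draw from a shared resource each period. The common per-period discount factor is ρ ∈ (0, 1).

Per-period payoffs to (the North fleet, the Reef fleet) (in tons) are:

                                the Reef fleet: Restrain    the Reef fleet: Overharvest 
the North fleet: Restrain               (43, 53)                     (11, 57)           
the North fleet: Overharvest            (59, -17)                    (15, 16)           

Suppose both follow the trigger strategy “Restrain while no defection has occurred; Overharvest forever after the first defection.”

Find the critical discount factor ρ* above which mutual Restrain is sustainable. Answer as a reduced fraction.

For the North fleet: deviation gain 59−43 = 16, per-period punishment loss 43−15 = 28. IC gives ρ ≥ 16/44 = 4/11.
For the Reef fleet: gain 4, loss 37 per period, so ρ ≥ 4/41.
The tighter constraint is the North fleet's, so cooperation needs ρ ≥ 4/11.

4/11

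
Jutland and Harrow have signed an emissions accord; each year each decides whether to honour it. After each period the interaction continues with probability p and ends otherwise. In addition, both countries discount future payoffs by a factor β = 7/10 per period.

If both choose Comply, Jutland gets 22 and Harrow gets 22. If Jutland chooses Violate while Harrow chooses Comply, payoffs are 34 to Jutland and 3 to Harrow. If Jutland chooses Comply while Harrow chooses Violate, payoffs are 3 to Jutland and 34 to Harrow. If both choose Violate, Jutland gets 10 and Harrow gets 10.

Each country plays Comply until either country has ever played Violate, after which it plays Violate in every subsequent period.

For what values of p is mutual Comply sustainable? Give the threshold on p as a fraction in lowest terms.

5/7

With continuation probability p and discount β, the effective per-period discount factor is βp.
Grim-trigger IC: βp ≥ (34−22)/(34−10) = 1/2.
So p ≥ (1/2)/(7/10) = 5/7.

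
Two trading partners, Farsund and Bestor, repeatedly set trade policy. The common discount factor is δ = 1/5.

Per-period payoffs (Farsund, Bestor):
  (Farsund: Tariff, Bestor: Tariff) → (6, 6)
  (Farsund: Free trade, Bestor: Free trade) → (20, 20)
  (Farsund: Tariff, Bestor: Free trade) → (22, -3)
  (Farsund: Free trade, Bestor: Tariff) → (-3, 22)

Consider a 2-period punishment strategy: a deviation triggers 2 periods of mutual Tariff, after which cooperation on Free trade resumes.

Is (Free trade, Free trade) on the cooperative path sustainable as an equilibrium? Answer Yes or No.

Yes

A one-shot deviation gives 22 now, then 6 for 2 periods, then back to 20.
Gain from deviating: (22−20) today; loss: (20−6) in each of the next 2 periods.
No-deviation condition: (20−6)(δ+…+δ^2) ≥ 22−20, i.e. δ+…+δ^2 ≥ 1/7.
At δ = 1/5: δ+…+δ^2 = 0.2400 ≥ 0.1429.
So cooperation is sustainable.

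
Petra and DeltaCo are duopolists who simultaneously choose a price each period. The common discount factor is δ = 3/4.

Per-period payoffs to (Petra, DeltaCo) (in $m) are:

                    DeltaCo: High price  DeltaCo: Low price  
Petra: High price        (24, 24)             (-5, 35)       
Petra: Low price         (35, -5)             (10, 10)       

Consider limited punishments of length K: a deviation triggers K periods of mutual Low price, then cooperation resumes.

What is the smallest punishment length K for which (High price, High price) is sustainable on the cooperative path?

2

IC: δ(1−δ^K)/(1−δ) ≥ (35−24)/(24−10) = 11/14.
With δ = 3/4: need 1 − δ^K ≥ 11/14·(1−3/4)/(3/4), i.e. δ^K ≤ 0.7381.
Since (3/4)^1 = 0.7500 and (3/4)^2 = 0.5625, the smallest such K is 2.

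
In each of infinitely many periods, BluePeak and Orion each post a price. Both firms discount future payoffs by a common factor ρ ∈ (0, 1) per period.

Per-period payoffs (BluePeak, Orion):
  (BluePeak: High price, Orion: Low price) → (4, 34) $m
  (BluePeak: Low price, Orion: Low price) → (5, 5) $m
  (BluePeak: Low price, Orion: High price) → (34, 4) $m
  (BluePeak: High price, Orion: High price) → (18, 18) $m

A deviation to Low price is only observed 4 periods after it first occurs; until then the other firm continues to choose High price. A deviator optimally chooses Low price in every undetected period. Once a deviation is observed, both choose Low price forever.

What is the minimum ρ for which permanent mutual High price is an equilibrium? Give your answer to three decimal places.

0.862

A deviator earns 34 for 4 periods, then 5 forever; cooperating earns 18 forever. Multiplying the IC by (1−ρ):
18 ≥ 34(1−ρ^4) + 5ρ^4, so 29·ρ^4 ≥ 16 and ρ^4 ≥ 16/29.
ρ ≥ (16/29)^(1/4) ≈ 0.862.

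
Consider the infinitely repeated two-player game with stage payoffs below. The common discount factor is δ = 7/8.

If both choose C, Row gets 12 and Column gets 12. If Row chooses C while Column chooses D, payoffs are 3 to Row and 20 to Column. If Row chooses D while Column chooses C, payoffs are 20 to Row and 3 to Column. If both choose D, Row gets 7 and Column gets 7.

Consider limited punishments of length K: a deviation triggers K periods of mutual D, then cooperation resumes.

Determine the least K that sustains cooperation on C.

2

IC: δ(1−δ^K)/(1−δ) ≥ (20−12)/(12−7) = 8/5.
With δ = 7/8: need 1 − δ^K ≥ 8/5·(1−7/8)/(7/8), i.e. δ^K ≤ 0.7714.
Since (7/8)^1 = 0.8750 and (7/8)^2 = 0.7656, the smallest such K is 2.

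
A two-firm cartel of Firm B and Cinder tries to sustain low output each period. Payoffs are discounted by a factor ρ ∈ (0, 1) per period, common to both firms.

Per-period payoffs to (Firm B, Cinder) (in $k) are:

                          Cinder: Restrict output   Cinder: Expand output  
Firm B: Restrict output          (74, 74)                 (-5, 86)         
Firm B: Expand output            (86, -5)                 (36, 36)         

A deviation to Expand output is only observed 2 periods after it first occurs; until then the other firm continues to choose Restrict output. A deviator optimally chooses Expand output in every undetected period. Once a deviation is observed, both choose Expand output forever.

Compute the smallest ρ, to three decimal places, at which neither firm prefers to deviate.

A deviator earns 86 for 2 periods, then 36 forever; cooperating earns 74 forever. Multiplying the IC by (1−ρ):
74 ≥ 86(1−ρ^2) + 36ρ^2, so 50·ρ^2 ≥ 12 and ρ^2 ≥ 6/25.
ρ ≥ (6/25)^(1/2) ≈ 0.490.

0.490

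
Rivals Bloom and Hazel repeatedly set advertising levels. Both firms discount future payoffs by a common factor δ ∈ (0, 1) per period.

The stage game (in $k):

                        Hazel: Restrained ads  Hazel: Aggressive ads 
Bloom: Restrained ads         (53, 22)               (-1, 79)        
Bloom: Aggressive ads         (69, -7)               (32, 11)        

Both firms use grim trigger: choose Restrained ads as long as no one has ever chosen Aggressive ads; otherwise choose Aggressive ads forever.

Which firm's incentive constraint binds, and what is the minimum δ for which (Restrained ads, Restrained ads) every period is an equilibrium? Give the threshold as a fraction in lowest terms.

Hazel; δ ≥ 57/68

Bloom's threshold: (69−53)/(69−32) = 16/37.
Hazel's threshold: (79−22)/(79−11) = 57/68.
16/37 < 57/68, so Hazel binds and δ* = 57/68.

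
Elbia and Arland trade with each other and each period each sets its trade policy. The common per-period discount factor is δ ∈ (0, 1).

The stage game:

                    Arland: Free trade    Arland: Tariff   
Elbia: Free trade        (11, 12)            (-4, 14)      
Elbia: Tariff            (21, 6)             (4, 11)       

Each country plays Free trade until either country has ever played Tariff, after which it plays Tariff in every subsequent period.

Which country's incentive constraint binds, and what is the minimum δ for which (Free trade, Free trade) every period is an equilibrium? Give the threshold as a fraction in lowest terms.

For Elbia: deviation gain 21−11 = 10, per-period punishment loss 11−4 = 7. IC gives δ ≥ 10/17.
For Arland: gain 2, loss 1 per period, so δ ≥ 2/3.
The tighter constraint is Arland's, so cooperation needs δ ≥ 2/3.

Arland; δ ≥ 2/3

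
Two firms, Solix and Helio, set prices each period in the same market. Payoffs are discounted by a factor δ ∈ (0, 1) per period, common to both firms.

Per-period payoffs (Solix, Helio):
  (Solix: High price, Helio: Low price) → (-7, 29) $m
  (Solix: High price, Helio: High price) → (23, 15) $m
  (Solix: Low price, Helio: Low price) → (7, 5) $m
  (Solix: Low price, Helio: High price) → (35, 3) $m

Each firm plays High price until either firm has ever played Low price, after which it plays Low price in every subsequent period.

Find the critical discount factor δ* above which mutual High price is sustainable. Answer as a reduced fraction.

7/12

For Solix: deviation gain 35−23 = 12, per-period punishment loss 23−7 = 16. IC gives δ ≥ 12/28 = 3/7.
For Helio: gain 14, loss 10 per period, so δ ≥ 14/24 = 7/12.
The tighter constraint is Helio's, so cooperation needs δ ≥ 7/12.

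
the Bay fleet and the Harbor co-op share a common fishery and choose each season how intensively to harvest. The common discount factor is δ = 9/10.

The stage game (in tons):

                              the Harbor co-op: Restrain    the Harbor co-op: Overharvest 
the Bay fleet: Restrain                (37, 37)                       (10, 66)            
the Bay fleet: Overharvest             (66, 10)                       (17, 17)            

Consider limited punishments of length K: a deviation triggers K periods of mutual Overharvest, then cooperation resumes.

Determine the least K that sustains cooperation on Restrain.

2

No profitable deviation requires (37−17)(δ+…+δ^K) ≥ 66−37, i.e. δ+…+δ^K ≥ 29/20 ≈ 1.4500.
With δ = 9/10, the partial sums are K=1: 0.9000, K=2: 1.7100.
K = 2 is the first length at which the sum reaches 1.4500.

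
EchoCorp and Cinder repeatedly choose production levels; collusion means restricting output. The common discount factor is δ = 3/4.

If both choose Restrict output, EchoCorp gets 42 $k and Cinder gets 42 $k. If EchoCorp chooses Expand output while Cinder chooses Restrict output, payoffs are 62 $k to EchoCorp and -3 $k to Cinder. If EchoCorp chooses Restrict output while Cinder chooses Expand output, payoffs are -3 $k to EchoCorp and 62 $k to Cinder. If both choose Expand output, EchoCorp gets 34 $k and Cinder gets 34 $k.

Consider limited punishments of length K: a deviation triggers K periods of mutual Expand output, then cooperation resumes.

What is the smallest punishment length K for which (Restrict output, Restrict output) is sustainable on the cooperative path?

7

Need Σ_{k=1}^{K} δ^k ≥ (62−42)/(42−34) = 2.5000 at δ = 3/4.
At K = 6 the sum is 2.4661 < 2.5000; at K = 7 it is 2.5995 ≥ 2.5000.
So the minimum punishment length is K = 7.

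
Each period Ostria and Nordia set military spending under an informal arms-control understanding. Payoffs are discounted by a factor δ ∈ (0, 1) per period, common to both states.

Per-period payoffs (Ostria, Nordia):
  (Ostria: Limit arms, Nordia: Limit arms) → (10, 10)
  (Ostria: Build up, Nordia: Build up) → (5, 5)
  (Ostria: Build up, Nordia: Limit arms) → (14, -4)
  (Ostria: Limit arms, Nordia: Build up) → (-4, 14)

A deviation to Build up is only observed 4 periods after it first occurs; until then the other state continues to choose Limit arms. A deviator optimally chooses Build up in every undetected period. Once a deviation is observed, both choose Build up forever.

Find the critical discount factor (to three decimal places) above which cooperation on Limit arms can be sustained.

A deviator earns 14 for 4 periods, then 5 forever; cooperating earns 10 forever. Multiplying the IC by (1−δ):
10 ≥ 14(1−δ^4) + 5δ^4, so 9·δ^4 ≥ 4 and δ^4 ≥ 4/9.
δ ≥ (4/9)^(1/4) ≈ 0.816.

0.816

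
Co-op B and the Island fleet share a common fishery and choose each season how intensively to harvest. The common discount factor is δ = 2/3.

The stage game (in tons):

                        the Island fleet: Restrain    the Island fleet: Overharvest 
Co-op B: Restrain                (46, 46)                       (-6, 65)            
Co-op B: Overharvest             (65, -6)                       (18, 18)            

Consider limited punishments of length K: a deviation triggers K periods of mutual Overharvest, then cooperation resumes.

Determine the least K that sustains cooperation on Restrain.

2

No profitable deviation requires (46−18)(δ+…+δ^K) ≥ 65−46, i.e. δ+…+δ^K ≥ 19/28 ≈ 0.6786.
With δ = 2/3, the partial sums are K=1: 0.6667, K=2: 1.1111.
K = 2 is the first length at which the sum reaches 0.6786.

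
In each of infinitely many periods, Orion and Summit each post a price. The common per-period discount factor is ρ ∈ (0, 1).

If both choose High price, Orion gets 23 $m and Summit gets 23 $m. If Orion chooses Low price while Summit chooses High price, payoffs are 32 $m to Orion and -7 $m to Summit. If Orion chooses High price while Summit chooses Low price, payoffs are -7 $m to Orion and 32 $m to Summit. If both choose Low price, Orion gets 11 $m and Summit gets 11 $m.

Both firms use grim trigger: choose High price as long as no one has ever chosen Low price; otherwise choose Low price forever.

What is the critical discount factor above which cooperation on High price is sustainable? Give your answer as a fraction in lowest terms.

3/7

Cooperation forever yields 23 each period: 23/(1−ρ).
Deviating yields 32 once, then 11 forever: 32 + 11ρ/(1−ρ).
No profitable deviation requires 23/(1−ρ) ≥ 32 + 11ρ/(1−ρ).
Multiplying by (1−ρ): 23 ≥ 32(1−ρ) + 11ρ = 32 − 21ρ.
So 21ρ ≥ 9, i.e. ρ ≥ 9/21 = 3/7.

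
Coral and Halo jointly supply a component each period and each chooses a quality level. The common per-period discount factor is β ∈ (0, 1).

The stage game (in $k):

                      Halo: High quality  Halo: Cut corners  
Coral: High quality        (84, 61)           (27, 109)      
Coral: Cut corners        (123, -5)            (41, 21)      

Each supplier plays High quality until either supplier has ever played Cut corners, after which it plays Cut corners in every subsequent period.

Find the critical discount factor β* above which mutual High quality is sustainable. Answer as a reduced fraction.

6/11

Coral: cooperation gives 84 each period; deviation gives 123 once then 41 forever.
  84/(1−β) ≥ 123 + 41β/(1−β) ⇒ β ≥ 39/82.
Halo: cooperation gives 61 each period; deviation gives 109 once then 21 forever.
  β ≥ 48/88 = 6/11.
Both must hold, so the binding constraint is Halo's: β ≥ 6/11.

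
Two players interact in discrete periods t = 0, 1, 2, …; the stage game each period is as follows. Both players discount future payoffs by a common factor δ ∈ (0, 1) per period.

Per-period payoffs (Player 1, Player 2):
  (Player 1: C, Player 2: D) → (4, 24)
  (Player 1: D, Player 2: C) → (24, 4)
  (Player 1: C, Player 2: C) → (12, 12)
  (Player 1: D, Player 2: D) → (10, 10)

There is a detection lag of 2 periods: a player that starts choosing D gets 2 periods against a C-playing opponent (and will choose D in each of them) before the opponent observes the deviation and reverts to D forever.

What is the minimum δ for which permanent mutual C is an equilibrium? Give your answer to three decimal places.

The best deviation is to choose D for all 2 undetected periods, earning 24 each, then 10 forever once detected.
Deviation value: 24(1−δ^2)/(1−δ) + 10δ^2/(1−δ); cooperation value: 12/(1−δ).
IC: 12 ≥ 24(1−δ^2) + 10δ^2 = 24 − 14δ^2.
So δ^2 ≥ 12/14 = 6/7, giving δ ≥ (6/7)^(1/2) ≈ 0.926.

0.926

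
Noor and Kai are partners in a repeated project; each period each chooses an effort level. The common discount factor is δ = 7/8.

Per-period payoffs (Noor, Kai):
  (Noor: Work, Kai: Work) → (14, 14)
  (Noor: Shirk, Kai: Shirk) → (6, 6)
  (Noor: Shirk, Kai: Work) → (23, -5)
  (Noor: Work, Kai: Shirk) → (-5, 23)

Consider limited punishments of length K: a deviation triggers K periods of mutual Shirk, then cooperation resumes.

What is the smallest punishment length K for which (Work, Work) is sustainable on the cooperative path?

2

IC: δ(1−δ^K)/(1−δ) ≥ (23−14)/(14−6) = 9/8.
With δ = 7/8: need 1 − δ^K ≥ 9/8·(1−7/8)/(7/8), i.e. δ^K ≤ 0.8393.
Since (7/8)^1 = 0.8750 and (7/8)^2 = 0.7656, the smallest such K is 2.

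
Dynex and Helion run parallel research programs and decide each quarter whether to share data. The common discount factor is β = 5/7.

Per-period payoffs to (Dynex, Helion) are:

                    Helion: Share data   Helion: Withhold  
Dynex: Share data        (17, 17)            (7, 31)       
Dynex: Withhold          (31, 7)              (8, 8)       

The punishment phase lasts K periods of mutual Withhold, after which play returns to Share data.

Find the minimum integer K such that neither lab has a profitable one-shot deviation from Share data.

3

Need Σ_{k=1}^{K} β^k ≥ (31−17)/(17−8) = 1.5556 at β = 5/7.
At K = 2 the sum is 1.2245 < 1.5556; at K = 3 it is 1.5889 ≥ 1.5556.
So the minimum punishment length is K = 3.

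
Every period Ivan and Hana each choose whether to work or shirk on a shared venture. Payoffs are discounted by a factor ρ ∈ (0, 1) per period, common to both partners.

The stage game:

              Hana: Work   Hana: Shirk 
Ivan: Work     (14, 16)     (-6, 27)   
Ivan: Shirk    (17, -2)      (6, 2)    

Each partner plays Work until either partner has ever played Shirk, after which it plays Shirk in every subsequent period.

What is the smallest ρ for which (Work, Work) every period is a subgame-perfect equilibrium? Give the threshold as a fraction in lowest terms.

Ivan: cooperation gives 14 each period; deviation gives 17 once then 6 forever.
  14/(1−ρ) ≥ 17 + 6ρ/(1−ρ) ⇒ ρ ≥ 3/11.
Hana: cooperation gives 16 each period; deviation gives 27 once then 2 forever.
  ρ ≥ 11/25.
Both must hold, so the binding constraint is Hana's: ρ ≥ 11/25.

11/25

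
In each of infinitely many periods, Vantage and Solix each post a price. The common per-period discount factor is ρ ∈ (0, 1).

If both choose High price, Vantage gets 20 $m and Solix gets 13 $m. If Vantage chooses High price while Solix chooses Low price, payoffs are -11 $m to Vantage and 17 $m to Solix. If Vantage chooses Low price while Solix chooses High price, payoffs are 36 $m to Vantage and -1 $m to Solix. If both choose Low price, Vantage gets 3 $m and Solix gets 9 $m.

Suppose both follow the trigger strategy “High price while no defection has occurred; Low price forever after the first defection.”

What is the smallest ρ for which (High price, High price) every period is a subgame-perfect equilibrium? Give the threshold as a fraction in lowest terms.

For Vantage: deviation gain 36−20 = 16, per-period punishment loss 20−3 = 17. IC gives ρ ≥ 16/33.
For Solix: gain 4, loss 4 per period, so ρ ≥ 4/8 = 1/2.
The tighter constraint is Solix's, so cooperation needs ρ ≥ 1/2.

1/2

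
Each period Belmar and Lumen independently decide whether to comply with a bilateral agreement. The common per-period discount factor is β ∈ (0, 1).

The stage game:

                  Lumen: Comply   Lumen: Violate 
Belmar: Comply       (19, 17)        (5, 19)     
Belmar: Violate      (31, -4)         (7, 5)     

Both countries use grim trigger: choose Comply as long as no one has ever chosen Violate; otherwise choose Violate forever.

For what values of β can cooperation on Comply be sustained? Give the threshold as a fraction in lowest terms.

1/2

Belmar's threshold: (31−19)/(31−7) = 1/2.
Lumen's threshold: (19−17)/(19−5) = 1/7.
1/2 > 1/7, so Belmar binds and β* = 1/2.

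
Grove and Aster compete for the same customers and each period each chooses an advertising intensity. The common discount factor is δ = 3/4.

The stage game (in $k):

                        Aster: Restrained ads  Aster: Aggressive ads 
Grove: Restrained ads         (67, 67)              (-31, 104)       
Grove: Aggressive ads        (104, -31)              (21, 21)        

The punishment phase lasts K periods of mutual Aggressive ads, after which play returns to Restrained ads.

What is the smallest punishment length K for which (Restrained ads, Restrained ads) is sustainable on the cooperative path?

2

IC: δ(1−δ^K)/(1−δ) ≥ (104−67)/(67−21) = 37/46.
With δ = 3/4: need 1 − δ^K ≥ 37/46·(1−3/4)/(3/4), i.e. δ^K ≤ 0.7319.
Since (3/4)^1 = 0.7500 and (3/4)^2 = 0.5625, the smallest such K is 2.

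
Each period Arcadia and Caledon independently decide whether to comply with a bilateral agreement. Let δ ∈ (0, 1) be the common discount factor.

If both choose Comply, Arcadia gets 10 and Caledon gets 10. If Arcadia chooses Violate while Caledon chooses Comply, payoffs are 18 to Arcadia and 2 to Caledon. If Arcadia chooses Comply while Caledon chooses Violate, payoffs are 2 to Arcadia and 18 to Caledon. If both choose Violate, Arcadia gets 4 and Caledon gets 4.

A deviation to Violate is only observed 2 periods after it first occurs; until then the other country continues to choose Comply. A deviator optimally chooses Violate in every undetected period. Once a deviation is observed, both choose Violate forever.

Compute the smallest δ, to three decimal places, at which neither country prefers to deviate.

0.756

A deviator earns 18 for 2 periods, then 4 forever; cooperating earns 10 forever. Multiplying the IC by (1−δ):
10 ≥ 18(1−δ^2) + 4δ^2, so 14·δ^2 ≥ 8 and δ^2 ≥ 4/7.
δ ≥ (4/7)^(1/2) ≈ 0.756.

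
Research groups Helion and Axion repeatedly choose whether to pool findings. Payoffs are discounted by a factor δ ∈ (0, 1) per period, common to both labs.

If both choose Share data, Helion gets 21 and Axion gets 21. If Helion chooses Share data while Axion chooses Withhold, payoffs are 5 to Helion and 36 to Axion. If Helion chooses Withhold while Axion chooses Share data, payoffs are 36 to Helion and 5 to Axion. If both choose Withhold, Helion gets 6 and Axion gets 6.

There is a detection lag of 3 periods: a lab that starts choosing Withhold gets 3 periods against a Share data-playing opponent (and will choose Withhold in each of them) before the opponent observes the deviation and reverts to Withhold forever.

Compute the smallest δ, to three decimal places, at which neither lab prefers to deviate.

0.794

A deviator earns 36 for 3 periods, then 6 forever; cooperating earns 21 forever. Multiplying the IC by (1−δ):
21 ≥ 36(1−δ^3) + 6δ^3, so 30·δ^3 ≥ 15 and δ^3 ≥ 1/2.
δ ≥ (1/2)^(1/3) ≈ 0.794.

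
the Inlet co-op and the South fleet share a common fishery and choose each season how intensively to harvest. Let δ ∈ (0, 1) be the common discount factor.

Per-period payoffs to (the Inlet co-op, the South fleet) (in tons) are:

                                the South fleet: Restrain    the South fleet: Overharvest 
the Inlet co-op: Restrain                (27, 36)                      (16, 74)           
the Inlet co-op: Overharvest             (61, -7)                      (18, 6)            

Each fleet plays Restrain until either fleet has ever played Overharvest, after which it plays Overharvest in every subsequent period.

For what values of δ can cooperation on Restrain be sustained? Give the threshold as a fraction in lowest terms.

the Inlet co-op: cooperation gives 27 each period; deviation gives 61 once then 18 forever.
  27/(1−δ) ≥ 61 + 18δ/(1−δ) ⇒ δ ≥ 34/43.
the South fleet: cooperation gives 36 each period; deviation gives 74 once then 6 forever.
  δ ≥ 38/68 = 19/34.
Both must hold, so the binding constraint is the Inlet co-op's: δ ≥ 34/43.

34/43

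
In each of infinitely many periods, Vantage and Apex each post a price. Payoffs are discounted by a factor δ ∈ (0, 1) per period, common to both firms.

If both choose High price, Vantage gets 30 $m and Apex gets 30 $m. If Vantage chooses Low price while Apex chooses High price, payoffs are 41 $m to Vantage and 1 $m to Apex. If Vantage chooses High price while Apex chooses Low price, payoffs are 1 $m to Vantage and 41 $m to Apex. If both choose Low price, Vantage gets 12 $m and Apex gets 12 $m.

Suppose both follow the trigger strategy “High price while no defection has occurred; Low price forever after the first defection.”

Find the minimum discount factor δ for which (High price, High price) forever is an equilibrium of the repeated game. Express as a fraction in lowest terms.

11/29

30/(1−δ) ≥ 41 + 12δ/(1−δ)
30 ≥ 41 − 29δ
δ ≥ 11/29.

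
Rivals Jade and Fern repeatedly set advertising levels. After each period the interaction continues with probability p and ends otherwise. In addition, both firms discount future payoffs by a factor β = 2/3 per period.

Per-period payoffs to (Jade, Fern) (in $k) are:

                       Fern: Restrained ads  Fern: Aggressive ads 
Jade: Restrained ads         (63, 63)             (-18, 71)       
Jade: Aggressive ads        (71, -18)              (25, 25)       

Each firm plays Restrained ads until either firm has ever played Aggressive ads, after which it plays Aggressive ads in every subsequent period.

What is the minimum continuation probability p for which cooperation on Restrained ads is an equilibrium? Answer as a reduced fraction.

6/23

With continuation probability p and discount β, the effective per-period discount factor is βp.
Grim-trigger IC: βp ≥ (71−63)/(71−25) = 4/23.
So p ≥ (4/23)/(2/3) = 6/23.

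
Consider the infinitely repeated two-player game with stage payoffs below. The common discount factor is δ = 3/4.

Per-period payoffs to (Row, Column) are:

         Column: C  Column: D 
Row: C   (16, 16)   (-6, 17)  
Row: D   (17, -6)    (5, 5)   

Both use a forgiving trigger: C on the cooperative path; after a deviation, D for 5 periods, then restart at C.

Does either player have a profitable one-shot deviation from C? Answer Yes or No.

Comparing payoff streams over the 6 periods until play realigns: cooperate → 16(1+δ+…+δ^5); deviate → 17 + 5(δ+…+δ^5).
Cooperation is sustained iff (16−5)(δ+…+δ^5) ≥ 17−16.
δ+…+δ^5 = 3/4·(1−(3/4)^5)/(1−3/4) = 2.2881, and (17−16)/(16−5) = 0.0909.
2.2881 ≥ 0.0909, so cooperation is sustainable.

No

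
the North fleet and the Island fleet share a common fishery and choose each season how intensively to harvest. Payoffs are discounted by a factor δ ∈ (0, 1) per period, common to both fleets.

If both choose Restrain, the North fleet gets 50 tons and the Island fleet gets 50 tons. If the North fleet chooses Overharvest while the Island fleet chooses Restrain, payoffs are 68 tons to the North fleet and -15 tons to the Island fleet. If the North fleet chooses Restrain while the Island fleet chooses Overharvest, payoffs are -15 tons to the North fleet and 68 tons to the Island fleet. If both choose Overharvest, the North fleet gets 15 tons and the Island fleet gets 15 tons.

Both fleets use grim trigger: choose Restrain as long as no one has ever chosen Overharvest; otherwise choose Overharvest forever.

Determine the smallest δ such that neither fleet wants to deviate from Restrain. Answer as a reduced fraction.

Cooperation forever yields 50 each period: 50/(1−δ).
Deviating yields 68 once, then 15 forever: 68 + 15δ/(1−δ).
No profitable deviation requires 50/(1−δ) ≥ 68 + 15δ/(1−δ).
Multiplying by (1−δ): 50 ≥ 68(1−δ) + 15δ = 68 − 53δ.
So 53δ ≥ 18, i.e. δ ≥ 18/53.

18/53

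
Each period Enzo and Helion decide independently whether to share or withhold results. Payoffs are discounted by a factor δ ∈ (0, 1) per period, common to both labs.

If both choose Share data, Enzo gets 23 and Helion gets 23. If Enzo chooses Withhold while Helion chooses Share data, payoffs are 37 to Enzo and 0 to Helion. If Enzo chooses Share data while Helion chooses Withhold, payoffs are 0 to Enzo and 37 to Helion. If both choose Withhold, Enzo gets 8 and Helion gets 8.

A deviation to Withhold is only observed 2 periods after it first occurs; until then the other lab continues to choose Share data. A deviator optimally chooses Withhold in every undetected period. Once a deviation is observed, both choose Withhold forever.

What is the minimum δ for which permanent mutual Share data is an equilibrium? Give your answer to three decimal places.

The best deviation is to choose Withhold for all 2 undetected periods, earning 37 each, then 8 forever once detected.
Deviation value: 37(1−δ^2)/(1−δ) + 8δ^2/(1−δ); cooperation value: 23/(1−δ).
IC: 23 ≥ 37(1−δ^2) + 8δ^2 = 37 − 29δ^2.
So δ^2 ≥ 14/29, giving δ ≥ (14/29)^(1/2) ≈ 0.695.

0.695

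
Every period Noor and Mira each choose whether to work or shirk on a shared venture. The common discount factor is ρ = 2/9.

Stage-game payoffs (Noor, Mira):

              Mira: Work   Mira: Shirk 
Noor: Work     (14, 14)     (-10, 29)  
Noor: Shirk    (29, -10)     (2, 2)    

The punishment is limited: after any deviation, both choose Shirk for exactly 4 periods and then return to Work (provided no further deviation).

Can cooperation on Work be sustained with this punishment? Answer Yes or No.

A one-shot deviation gives 29 now, then 2 for 4 periods, then back to 14.
Gain from deviating: (29−14) today; loss: (14−2) in each of the next 4 periods.
No-deviation condition: (14−2)(ρ+…+ρ^4) ≥ 29−14, i.e. ρ+…+ρ^4 ≥ 5/4.
At ρ = 2/9: ρ+…+ρ^4 = 0.2850 < 1.2500.
So cooperation is not sustainable.

No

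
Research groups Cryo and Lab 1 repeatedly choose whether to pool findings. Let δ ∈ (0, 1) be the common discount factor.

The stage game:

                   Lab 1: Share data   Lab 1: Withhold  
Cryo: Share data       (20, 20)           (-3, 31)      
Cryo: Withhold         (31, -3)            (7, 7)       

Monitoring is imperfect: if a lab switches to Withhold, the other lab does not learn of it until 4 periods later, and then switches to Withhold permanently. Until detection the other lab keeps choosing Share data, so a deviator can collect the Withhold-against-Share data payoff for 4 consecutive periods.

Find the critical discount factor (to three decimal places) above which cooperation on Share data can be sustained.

The best deviation is to choose Withhold for all 4 undetected periods, earning 31 each, then 7 forever once detected.
Deviation value: 31(1−δ^4)/(1−δ) + 7δ^4/(1−δ); cooperation value: 20/(1−δ).
IC: 20 ≥ 31(1−δ^4) + 7δ^4 = 31 − 24δ^4.
So δ^4 ≥ 11/24, giving δ ≥ (11/24)^(1/4) ≈ 0.823.

0.823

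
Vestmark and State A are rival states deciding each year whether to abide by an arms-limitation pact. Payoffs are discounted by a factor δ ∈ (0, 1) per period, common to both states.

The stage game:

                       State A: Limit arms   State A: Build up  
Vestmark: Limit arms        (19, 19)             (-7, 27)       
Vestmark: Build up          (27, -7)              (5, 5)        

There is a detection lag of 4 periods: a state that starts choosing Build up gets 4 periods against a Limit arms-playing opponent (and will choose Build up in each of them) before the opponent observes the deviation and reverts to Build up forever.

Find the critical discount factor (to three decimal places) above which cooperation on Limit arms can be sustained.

Deviating for the 4 undetected periods gains 27−19 = 8 per period over cooperation, then loses 19−5 = 14 per period forever once punishment starts.
Gain: 8(1 + δ + … + δ^3); loss: 14·δ^4/(1−δ).
No profitable deviation ⇔ 8(1−δ^4) ≤ 14·δ^4, i.e. δ^4 ≥ 8/(8+14) = 4/11.
Hence δ ≥ (4/11)^(1/4) ≈ 0.777.

0.777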